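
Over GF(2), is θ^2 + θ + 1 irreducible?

Write h(θ) = θ^2 + θ + 1.
Check for roots in GF(2): h(0) = 1; h(1) = 1.
No roots. A degree-2 polynomial over a field with no linear factor is irreducible.

Yes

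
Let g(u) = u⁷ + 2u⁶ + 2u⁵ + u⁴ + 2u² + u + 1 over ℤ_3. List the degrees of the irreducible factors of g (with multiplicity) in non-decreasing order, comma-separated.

Roots in ℤ_3: g(0) = 1; g(1) = 1; g(2) = 2.
Complete factorization: g(u) = (u⁷ + 2u⁶ + 2u⁵ + u⁴ + 2u² + u + 1).
Factor degrees with multiplicity: 7 = 7.

7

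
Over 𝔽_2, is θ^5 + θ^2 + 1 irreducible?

Yes

Write g(θ) = θ^5 + θ^2 + 1.
Check for roots in 𝔽_2: g(0) = 1; g(1) = 1.
No roots, so no linear factors.
Monic irreducibles of degree 2 over GF(2): θ^2 + θ + 1.
None of them divide g (all give nonzero remainder).
No irreducible factor of degree ≤ 2 exists, so g is irreducible over GF(2).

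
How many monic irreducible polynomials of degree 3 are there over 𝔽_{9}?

The number of monic irreducibles of degree 3 over GF(9) is (1/3)·Σ_{d∣3} μ(3/d) 9^d.
Divisors of 3: 1, 3; μ(3/d) for each: -1, 1.
Σ = − 9^1 + 9^3 = 720.
N = 720/3 = 240.

240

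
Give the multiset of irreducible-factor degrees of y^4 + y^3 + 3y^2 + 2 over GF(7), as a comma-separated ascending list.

1, 3

Write f(y) = y^4 + y^3 + 3y^2 + 2.
Linear factors from roots: (y - 1).
Complete factorization: f(y) = (y - 1)·(y^3 + 2y^2 - 2y - 2).
Factor degrees with multiplicity: 1 + 3 = 4.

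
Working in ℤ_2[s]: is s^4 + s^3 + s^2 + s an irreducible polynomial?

No

Write f(s) = s^4 + s^3 + s^2 + s.
Check for roots in ℤ_2: f(0) = 0 → root; f(1) = 0 → root.
f(0) = 0, so (s) divides f(s); f is reducible.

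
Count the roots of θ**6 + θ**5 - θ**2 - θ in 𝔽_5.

Write g(θ) = θ**6 + θ**5 - θ**2 - θ.
Evaluate at each of the 5 elements of 𝔽_5:
g(0) = 0 → root; g(1) = 0 → root; g(2) = 0 → root; g(3) = 0 → root; g(4) = 0 → root.
Roots: {0, 1, 2, 3, 4}.

5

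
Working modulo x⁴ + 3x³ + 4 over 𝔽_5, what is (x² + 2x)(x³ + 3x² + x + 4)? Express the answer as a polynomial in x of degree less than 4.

x^3 + x^2 + 4x + 2

Multiply in 𝔽_5[x]: (x² + 2x)·(x³ + 3x² + x + 4) = x⁵ + 2x³ + x² + 3x.
Reduce using x⁴ ≡ 2x³ + 1 (mod x⁴ + 3x³ + 4).
Reduced: x³ + x² + 4x + 2.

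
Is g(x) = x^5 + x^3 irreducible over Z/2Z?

Check for roots in Z/2Z: g(0) = 0 → root; g(1) = 0 → root.
g(0) = 0, so (x) divides g(x); g is reducible.

No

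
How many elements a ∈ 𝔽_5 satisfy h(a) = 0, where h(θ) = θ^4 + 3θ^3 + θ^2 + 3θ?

Evaluate at each of the 5 elements of 𝔽_5:
h(0) = 0 → root; h(1) = 3; h(2) = 0 → root; h(3) = 0 → root; h(4) = 1.
Roots: {0, 2, 3}.

3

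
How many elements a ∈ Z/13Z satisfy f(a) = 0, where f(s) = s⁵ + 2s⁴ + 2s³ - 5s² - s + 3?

Evaluate at each of the 13 elements of Z/13Z:
f(0) = 3; f(1) = 2; f(2) = 9; f(3) = 11; f(4) = 10; f(5) = 0 → root; f(6) = 9; f(7) = 11; f(8) = 7; f(9) = 2; f(10) = 8; f(11) = 8; f(12) = 11.
Roots: {5}.

1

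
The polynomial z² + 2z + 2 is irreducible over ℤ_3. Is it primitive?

Yes

Write f(z) = z² + 2z + 2.
|GF(3^2)^×| = 3^2 − 1 = 8. Prime factorization: 8 = 2^3.
f is primitive ⇔ z has order 8 in GF(3)[z]/(f), i.e. z^(8/q) ≠ 1 for each prime q | 8.
z^(4) mod f = 2.
None equal 1, so z has full order 8; f is primitive.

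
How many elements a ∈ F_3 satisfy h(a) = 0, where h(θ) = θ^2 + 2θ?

2

Evaluate at each of the 3 elements of F_3:
h(0) = 0 → root; h(1) = 0 → root; h(2) = 2.
Roots: {0, 1}.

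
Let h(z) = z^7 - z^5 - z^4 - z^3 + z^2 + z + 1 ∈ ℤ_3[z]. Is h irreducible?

Check for roots in ℤ_3: h(0) = 1; h(1) = 1; h(2) = 1.
No roots, so no linear factors.
Monic irreducibles of degree 2 over GF(3): z^2 + 1, z^2 + z - 1, z^2 - z - 1.
None of them divide h (all give nonzero remainder).
Degree-3 irreducible divisors: test the 8 monic irreducibles of degree 3 over GF(3).
None of them divide h (all give nonzero remainder).
No irreducible factor of degree ≤ 3 exists, so h is irreducible over GF(3).

Yes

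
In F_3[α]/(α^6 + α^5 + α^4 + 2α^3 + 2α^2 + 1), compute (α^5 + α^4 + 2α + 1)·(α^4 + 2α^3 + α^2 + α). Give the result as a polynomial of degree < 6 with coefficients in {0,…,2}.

2α^5 + α^3 + 2α^2 + α + 2

Multiply in F_3[α]: (α^5 + α^4 + 2α + 1)·(α^4 + 2α^3 + α^2 + α) = α^9 + 2α^6 + 2α^4 + α^3 + α.
Reduce using α^6 ≡ 2α^5 + 2α^4 + α^3 + α^2 + 2 (mod α^6 + α^5 + α^4 + 2α^3 + 2α^2 + 1).
Reduced: 2α^5 + α^3 + 2α^2 + α + 2.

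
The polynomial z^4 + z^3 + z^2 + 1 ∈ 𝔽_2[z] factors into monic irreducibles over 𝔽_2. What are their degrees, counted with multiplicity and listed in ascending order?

Write h(z) = z^4 + z^3 + z^2 + 1.
Roots in 𝔽_2: h(0) = 1; h(1) = 0 → root.
Linear factors from roots: (z + 1).
Complete factorization: h(z) = (z + 1)·(z^3 + z + 1).
Factor degrees with multiplicity: 1 + 3 = 4.

1, 3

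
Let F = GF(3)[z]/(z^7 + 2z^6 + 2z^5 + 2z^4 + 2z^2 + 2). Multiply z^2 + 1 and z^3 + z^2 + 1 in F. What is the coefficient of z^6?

Multiply in GF(3)[z]: (z^2 + 1)·(z^3 + z^2 + 1) = z^5 + z^4 + z^3 + 2z^2 + 1.
Reduced: z^5 + z^4 + z^3 + 2z^2 + 1.

0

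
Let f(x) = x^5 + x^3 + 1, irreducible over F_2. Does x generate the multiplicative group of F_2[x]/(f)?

Yes

|GF(2^5)^×| = 2^5 − 1 = 31. Prime factorization: 31 = 31.
f is primitive ⇔ x has order 31 in GF(2)[x]/(f), i.e. x^(31/q) ≠ 1 for each prime q | 31.
x^(1) mod f = x.
None equal 1, so x has full order 31; f is primitive.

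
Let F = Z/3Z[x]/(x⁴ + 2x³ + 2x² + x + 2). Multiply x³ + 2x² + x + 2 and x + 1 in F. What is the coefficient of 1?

Multiply in Z/3Z[x]: (x³ + 2x² + x + 2)·(x + 1) = x⁴ + 2.
Reduce using x⁴ ≡ x³ + x² + 2x + 1 (mod x⁴ + 2x³ + 2x² + x + 2).
Reduced: x³ + x² + 2x.

0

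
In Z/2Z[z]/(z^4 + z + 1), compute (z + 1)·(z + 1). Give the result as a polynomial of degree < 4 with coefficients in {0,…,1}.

Multiply in Z/2Z[z]: (z + 1)·(z + 1) = z^2 + 1.
Reduced: z^2 + 1.

z^2 + 1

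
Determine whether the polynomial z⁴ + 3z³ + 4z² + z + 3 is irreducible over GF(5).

Yes

Write f(z) = z⁴ + 3z³ + 4z² + z + 3.
Check for roots in GF(5): f(0) = 3; f(1) = 2; f(2) = 1; f(3) = 4; f(4) = 4.
No roots, so no linear factors.
Degree-2 irreducible divisors: test the 10 monic irreducibles of degree 2 over GF(5).
None of them divide f (all give nonzero remainder).
No irreducible factor of degree ≤ 2 exists, so f is irreducible over GF(5).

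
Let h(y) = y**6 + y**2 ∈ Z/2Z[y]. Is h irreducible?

Check for roots in Z/2Z: h(0) = 0 → root; h(1) = 0 → root.
h(0) = 0, so (y) divides h(y); h is reducible.

No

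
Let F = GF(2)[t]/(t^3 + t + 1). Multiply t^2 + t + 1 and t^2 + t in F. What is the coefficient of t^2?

1

Multiply in GF(2)[t]: (t^2 + t + 1)·(t^2 + t) = t^4 + t.
Reduce using t^3 ≡ t + 1 (mod t^3 + t + 1).
Reduced: t^2.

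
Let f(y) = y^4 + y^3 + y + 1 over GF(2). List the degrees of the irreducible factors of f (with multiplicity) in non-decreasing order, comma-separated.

1, 1, 2

Roots in GF(2): f(0) = 1; f(1) = 0 → root.
Linear factors from roots: (y + 1).
Complete factorization: f(y) = (y + 1)^2·(y^2 + y + 1).
Factor degrees with multiplicity: 1 + 1 + 2 = 4.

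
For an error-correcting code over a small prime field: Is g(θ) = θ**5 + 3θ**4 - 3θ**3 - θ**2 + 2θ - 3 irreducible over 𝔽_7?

Check for roots in 𝔽_7: g(0) = 4; g(1) = 6; g(2) = 4; g(3) = 0 → root; g(4) = 0 → root; g(5) = 1; g(6) = 6.
g(3) = 0, so (θ − 3) divides g(θ); g is reducible.

No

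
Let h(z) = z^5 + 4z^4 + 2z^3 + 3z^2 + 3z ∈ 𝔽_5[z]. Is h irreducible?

Check for roots in 𝔽_5: h(0) = 0 → root; h(1) = 3; h(2) = 0 → root; h(3) = 2; h(4) = 1.
h(0) = 0, so (z) divides h(z); h is reducible.

No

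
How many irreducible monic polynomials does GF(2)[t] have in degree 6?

Gauss's count: N_{2}(6) = (1/6) Σ_{d|6} μ(6/d)·2^d.
Divisors of 6: 1, 2, 3, 6; μ(6/d) for each: 1, -1, -1, 1.
Σ = 2^1 − 2^2 − 2^3 + 2^6 = 54.
N = 54/6 = 9.

9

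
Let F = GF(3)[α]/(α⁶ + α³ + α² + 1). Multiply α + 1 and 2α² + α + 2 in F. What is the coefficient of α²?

Multiply in GF(3)[α]: (α + 1)·(2α² + α + 2) = 2α³ + 2.
Reduced: 2α³ + 2.

0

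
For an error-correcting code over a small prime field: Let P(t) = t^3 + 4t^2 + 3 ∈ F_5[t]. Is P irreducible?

Yes

Check for roots in F_5: P(0) = 3; P(1) = 3; P(2) = 2; P(3) = 1; P(4) = 1.
No roots. A degree-3 polynomial over a field with no linear factor is irreducible.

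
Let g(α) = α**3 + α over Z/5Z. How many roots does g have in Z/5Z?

3

Evaluate at each of the 5 elements of Z/5Z:
g(0) = 0 → root; g(1) = 2; g(2) = 0 → root; g(3) = 0 → root; g(4) = 3.
Roots: {0, 2, 3}.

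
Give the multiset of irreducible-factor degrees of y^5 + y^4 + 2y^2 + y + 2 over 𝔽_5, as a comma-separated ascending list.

Write f(y) = y^5 + y^4 + 2y^2 + y + 2.
Roots in 𝔽_5: f(0) = 2; f(1) = 2; f(2) = 0 → root; f(3) = 2; f(4) = 3.
Linear factors from roots: (y + 3).
Complete factorization: f(y) = (y + 3)·(y^2 + 3)·(y^2 + 3y + 3).
Factor degrees with multiplicity: 1 + 2 + 2 = 5.

1, 2, 2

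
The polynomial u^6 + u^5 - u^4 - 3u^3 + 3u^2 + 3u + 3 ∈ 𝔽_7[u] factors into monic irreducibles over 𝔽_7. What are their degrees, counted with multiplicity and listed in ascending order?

1, 1, 1, 1, 2

Write g(u) = u^6 + u^5 - u^4 - 3u^3 + 3u^2 + 3u + 3.
Linear factors from roots: (u - 1), (u - 2), (u + 2).
Complete factorization: g(u) = (u + 2)·(u - 2)·(u - 1)^2·(u^2 + 3u + 1).
Factor degrees with multiplicity: 1 + 1 + 1 + 1 + 2 = 6.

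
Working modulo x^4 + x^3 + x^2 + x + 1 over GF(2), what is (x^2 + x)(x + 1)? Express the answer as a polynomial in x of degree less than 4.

Multiply in GF(2)[x]: (x^2 + x)·(x + 1) = x^3 + x.
Reduced: x^3 + x.

x^3 + x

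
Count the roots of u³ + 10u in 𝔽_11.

Write P(u) = u³ + 10u.
Evaluate at each of the 11 elements of 𝔽_11:
P(0) = 0 → root; P(1) = 0 → root; P(2) = 6; P(3) = 2; P(4) = 5; P(5) = 10; P(6) = 1; P(7) = 6; P(8) = 9; P(9) = 5; P(10) = 0 → root.
Roots: {0, 1, 10}.

3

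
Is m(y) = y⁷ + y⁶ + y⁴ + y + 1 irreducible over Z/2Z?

Check for roots in Z/2Z: m(0) = 1; m(1) = 1.
No roots, so no linear factors.
Monic irreducibles of degree 2 over GF(2): y² + y + 1.
None of them divide m (all give nonzero remainder).
Monic irreducibles of degree 3 over GF(2): y³ + y + 1, y³ + y² + 1.
None of them divide m (all give nonzero remainder).
No irreducible factor of degree ≤ 3 exists, so m is irreducible over GF(2).

Yes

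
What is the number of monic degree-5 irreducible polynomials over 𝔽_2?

6

The number of monic irreducibles of degree 5 over GF(2) is (1/5)·Σ_{d∣5} μ(5/d) 2^d.
Divisors of 5: 1, 5; μ(5/d) for each: -1, 1.
Σ = − 2^1 + 2^5 = 30.
N = 30/5 = 6.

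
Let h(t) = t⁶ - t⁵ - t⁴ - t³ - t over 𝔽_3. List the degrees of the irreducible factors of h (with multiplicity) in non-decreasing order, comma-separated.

Roots in 𝔽_3: h(0) = 0 → root; h(1) = 0 → root; h(2) = 0 → root.
Linear factors from roots: (t), (t - 1), (t + 1).
Complete factorization: h(t) = (t)·(t + 1)·(t - 1)·(t³ - t² + 1).
Factor degrees with multiplicity: 1 + 1 + 1 + 3 = 6.

1, 1, 1, 3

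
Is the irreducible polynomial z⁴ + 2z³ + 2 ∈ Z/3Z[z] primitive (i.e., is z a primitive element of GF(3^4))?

Yes

Write f(z) = z⁴ + 2z³ + 2.
|GF(3^4)^×| = 3^4 − 1 = 80. Prime factorization: 80 = 2^4·5.
f is primitive ⇔ z has order 80 in GF(3)[z]/(f), i.e. z^(80/q) ≠ 1 for each prime q | 80.
z^(40) mod f = 2.
z^(16) mod f = 2z² + z + 2.
None equal 1, so z has full order 80; f is primitive.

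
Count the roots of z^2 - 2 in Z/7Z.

2

Write P(z) = z^2 - 2.
Evaluate at each of the 7 elements of Z/7Z:
P(0) = 5; P(1) = 6; P(2) = 2; P(3) = 0 → root; P(4) = 0 → root; P(5) = 2; P(6) = 6.
Roots: {3, 4}.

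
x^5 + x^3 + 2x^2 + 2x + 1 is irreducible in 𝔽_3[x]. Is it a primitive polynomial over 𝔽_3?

Yes

Write f(x) = x^5 + x^3 + 2x^2 + 2x + 1.
|GF(3^5)^×| = 3^5 − 1 = 242. Prime factorization: 242 = 2·11^2.
f is primitive ⇔ x has order 242 in GF(3)[x]/(f), i.e. x^(242/q) ≠ 1 for each prime q | 242.
x^(121) mod f = 2.
x^(22) mod f = x + 1.
None equal 1, so x has full order 242; f is primitive.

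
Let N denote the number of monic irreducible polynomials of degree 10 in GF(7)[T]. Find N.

28245840

Gauss's count: N_{7}(10) = (1/10) Σ_{d|10} μ(10/d)·7^d.
Divisors of 10: 1, 2, 5, 10; μ(10/d) for each: 1, -1, -1, 1.
Σ = 7^1 − 7^2 − 7^5 + 7^10 = 282458400.
N = 282458400/10 = 28245840.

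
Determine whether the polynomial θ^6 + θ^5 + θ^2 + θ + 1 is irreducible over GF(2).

Write h(θ) = θ^6 + θ^5 + θ^2 + θ + 1.
Check for roots in GF(2): h(0) = 1; h(1) = 1.
No roots, so no linear factors.
Monic irreducibles of degree 2 over GF(2): θ^2 + θ + 1.
None of them divide h (all give nonzero remainder).
Monic irreducibles of degree 3 over GF(2): θ^3 + θ + 1, θ^3 + θ^2 + 1.
None of them divide h (all give nonzero remainder).
No irreducible factor of degree ≤ 3 exists, so h is irreducible over GF(2).

Yes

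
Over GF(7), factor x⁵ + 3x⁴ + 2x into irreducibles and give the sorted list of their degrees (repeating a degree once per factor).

Write f(x) = x⁵ + 3x⁴ + 2x.
Linear factors from roots: (x), (x - 2), (x + 1).
Complete factorization: f(x) = (x)·(x + 1)·(x - 2)·(x² - 3x - 1).
Factor degrees with multiplicity: 1 + 1 + 1 + 2 = 5.

1, 1, 1, 2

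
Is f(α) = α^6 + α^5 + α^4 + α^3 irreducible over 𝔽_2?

No

Check for roots in 𝔽_2: f(0) = 0 → root; f(1) = 0 → root.
f(0) = 0, so (α) divides f(α); f is reducible.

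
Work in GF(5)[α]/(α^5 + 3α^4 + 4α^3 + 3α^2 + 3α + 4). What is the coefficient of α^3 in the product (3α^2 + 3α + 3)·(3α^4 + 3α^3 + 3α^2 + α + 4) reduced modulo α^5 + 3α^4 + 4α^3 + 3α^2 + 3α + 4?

0

Multiply in GF(5)[α]: (3α^2 + 3α + 3)·(3α^4 + 3α^3 + 3α^2 + α + 4) = 4α^6 + 3α^5 + 2α^4 + α^3 + 4α^2 + 2.
Reduce using α^5 ≡ 2α^4 + α^3 + 2α^2 + 2α + 1 (mod α^5 + 3α^4 + 4α^3 + 3α^2 + 3α + 4).
Reduced: 3α^4 + 4α^2 + α + 3.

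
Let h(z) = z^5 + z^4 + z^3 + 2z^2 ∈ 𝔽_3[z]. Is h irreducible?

No

Check for roots in 𝔽_3: h(0) = 0 → root; h(1) = 2; h(2) = 1.
h(0) = 0, so (z) divides h(z); h is reducible.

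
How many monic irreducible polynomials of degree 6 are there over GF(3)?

x^(3^6) − x is the product of all monic irreducibles of degree dividing 6; Möbius inversion gives N = (1/6) Σ μ(6/d)·3^d.
Divisors of 6: 1, 2, 3, 6; μ(6/d) for each: 1, -1, -1, 1.
Σ = 3^1 − 3^2 − 3^3 + 3^6 = 696.
N = 696/6 = 116.

116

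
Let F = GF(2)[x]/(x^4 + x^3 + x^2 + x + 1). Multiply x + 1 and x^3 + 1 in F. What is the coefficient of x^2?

Multiply in GF(2)[x]: (x + 1)·(x^3 + 1) = x^4 + x^3 + x + 1.
Reduce using x^4 ≡ x^3 + x^2 + x + 1 (mod x^4 + x^3 + x^2 + x + 1).
Reduced: x^2.

1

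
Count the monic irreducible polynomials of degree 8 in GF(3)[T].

810

x^(3^8) − x is the product of all monic irreducibles of degree dividing 8; Möbius inversion gives N = (1/8) Σ μ(8/d)·3^d.
Divisors of 8: 1, 2, 4, 8; μ(8/d) for each: 0, 0, -1, 1.
Σ = − 3^4 + 3^8 = 6480.
N = 6480/8 = 810.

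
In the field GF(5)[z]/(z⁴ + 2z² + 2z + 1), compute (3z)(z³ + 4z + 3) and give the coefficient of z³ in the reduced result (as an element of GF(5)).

0

Multiply in GF(5)[z]: (3z)·(z³ + 4z + 3) = 3z⁴ + 2z² + 4z.
Reduce using z⁴ ≡ 3z² + 3z + 4 (mod z⁴ + 2z² + 2z + 1).
Reduced: z² + 3z + 2.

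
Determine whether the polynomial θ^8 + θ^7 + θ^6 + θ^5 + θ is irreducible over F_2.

Write h(θ) = θ^8 + θ^7 + θ^6 + θ^5 + θ.
Check for roots in F_2: h(0) = 0 → root; h(1) = 1.
h(0) = 0, so (θ) divides h(θ); h is reducible.

No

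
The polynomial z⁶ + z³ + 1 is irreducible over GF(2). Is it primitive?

Write f(z) = z⁶ + z³ + 1.
|GF(2^6)^×| = 2^6 − 1 = 63. Prime factorization: 63 = 3^2·7.
f is primitive ⇔ z has order 63 in GF(2)[z]/(f), i.e. z^(63/q) ≠ 1 for each prime q | 63.
z^(21) mod f = z³.
z^(9) mod f = 1
Since z^(9) = 1, the order of z divides 9 < 63; not primitive.

No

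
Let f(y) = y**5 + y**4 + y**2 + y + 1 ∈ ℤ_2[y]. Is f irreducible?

Yes

Check for roots in ℤ_2: f(0) = 1; f(1) = 1.
No roots, so no linear factors.
Monic irreducibles of degree 2 over GF(2): y**2 + y + 1.
None of them divide f (all give nonzero remainder).
No irreducible factor of degree ≤ 2 exists, so f is irreducible over GF(2).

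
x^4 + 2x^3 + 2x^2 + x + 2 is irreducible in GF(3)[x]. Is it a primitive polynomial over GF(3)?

Write f(x) = x^4 + 2x^3 + 2x^2 + x + 2.
|GF(3^4)^×| = 3^4 − 1 = 80. Prime factorization: 80 = 2^4·5.
f is primitive ⇔ x has order 80 in GF(3)[x]/(f), i.e. x^(80/q) ≠ 1 for each prime q | 80.
x^(40) mod f = 2.
x^(16) mod f = x^2 + 2x.
None equal 1, so x has full order 80; f is primitive.

Yes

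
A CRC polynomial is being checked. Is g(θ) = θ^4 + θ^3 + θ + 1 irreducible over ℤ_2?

Check for roots in ℤ_2: g(0) = 1; g(1) = 0 → root.
g(1) = 0, so (θ − 1) divides g(θ); g is reducible.

No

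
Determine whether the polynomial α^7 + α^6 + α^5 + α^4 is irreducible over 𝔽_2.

Write g(α) = α^7 + α^6 + α^5 + α^4.
Check for roots in 𝔽_2: g(0) = 0 → root; g(1) = 0 → root.
g(0) = 0, so (α) divides g(α); g is reducible.

No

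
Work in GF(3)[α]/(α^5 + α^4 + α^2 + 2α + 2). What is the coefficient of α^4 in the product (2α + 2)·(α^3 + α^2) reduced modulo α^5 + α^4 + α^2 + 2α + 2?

Multiply in GF(3)[α]: (2α + 2)·(α^3 + α^2) = 2α^4 + α^3 + 2α^2.
Reduced: 2α^4 + α^3 + 2α^2.

2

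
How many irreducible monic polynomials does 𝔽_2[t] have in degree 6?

The number of monic irreducibles of degree 6 over GF(2) is (1/6)·Σ_{d∣6} μ(6/d) 2^d.
Divisors of 6: 1, 2, 3, 6; μ(6/d) for each: 1, -1, -1, 1.
Σ = 2^1 − 2^2 − 2^3 + 2^6 = 54.
N = 54/6 = 9.

9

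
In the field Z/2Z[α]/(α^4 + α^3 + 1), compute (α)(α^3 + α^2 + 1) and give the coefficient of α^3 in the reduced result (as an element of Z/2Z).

Multiply in Z/2Z[α]: (α)·(α^3 + α^2 + 1) = α^4 + α^3 + α.
Reduce using α^4 ≡ α^3 + 1 (mod α^4 + α^3 + 1).
Reduced: α + 1.

0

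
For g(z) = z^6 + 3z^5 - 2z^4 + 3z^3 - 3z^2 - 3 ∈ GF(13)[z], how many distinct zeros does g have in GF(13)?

Evaluate at each of the 13 elements of GF(13):
g(0) = 10; g(1) = 12; g(2) = 7; g(3) = 8; g(4) = 11; g(5) = 10; g(6) = 4; g(7) = 9; g(8) = 10; g(9) = 9; g(10) = 0 → root; g(11) = 1; g(12) = 0 → root.
Roots: {10, 12}.

2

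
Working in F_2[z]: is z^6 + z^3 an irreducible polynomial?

No

Write g(z) = z^6 + z^3.
Check for roots in F_2: g(0) = 0 → root; g(1) = 0 → root.
g(0) = 0, so (z) divides g(z); g is reducible.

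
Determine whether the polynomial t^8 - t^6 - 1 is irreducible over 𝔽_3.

Yes

Write P(t) = t^8 - t^6 - 1.
Check for roots in 𝔽_3: P(0) = 2; P(1) = 2; P(2) = 2.
No roots, so no linear factors.
Monic irreducibles of degree 2 over GF(3): t^2 + 1, t^2 + t - 1, t^2 - t - 1.
None of them divide P (all give nonzero remainder).
Degree-3 irreducible divisors: test the 8 monic irreducibles of degree 3 over GF(3).
None of them divide P (all give nonzero remainder).
Degree-4 irreducible divisors: test the 18 monic irreducibles of degree 4 over GF(3).
None of them divide P (all give nonzero remainder).
No irreducible factor of degree ≤ 4 exists, so P is irreducible over GF(3).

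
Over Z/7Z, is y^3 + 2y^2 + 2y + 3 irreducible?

Yes

Write h(y) = y^3 + 2y^2 + 2y + 3.
Check for roots in Z/7Z: h(0) = 3; h(1) = 1; h(2) = 2; h(3) = 5; h(4) = 2; h(5) = 6; h(6) = 2.
No roots. A degree-3 polynomial over a field with no linear factor is irreducible.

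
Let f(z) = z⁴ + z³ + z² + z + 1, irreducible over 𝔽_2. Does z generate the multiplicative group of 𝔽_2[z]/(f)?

No

|GF(2^4)^×| = 2^4 − 1 = 15. Prime factorization: 15 = 3·5.
f is primitive ⇔ z has order 15 in GF(2)[z]/(f), i.e. z^(15/q) ≠ 1 for each prime q | 15.
z^(5) mod f = 1
z^(3) mod f = z³.
Since z^(5) = 1, the order of z divides 5 < 15; not primitive.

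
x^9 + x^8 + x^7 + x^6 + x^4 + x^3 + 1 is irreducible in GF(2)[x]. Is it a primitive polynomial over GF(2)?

Write f(x) = x^9 + x^8 + x^7 + x^6 + x^4 + x^3 + 1.
|GF(2^9)^×| = 2^9 − 1 = 511. Prime factorization: 511 = 7·73.
f is primitive ⇔ x has order 511 in GF(2)[x]/(f), i.e. x^(511/q) ≠ 1 for each prime q | 511.
x^(73) mod f = x^8 + x^7 + x^6 + x^3 + x + 1.
x^(7) mod f = x^7.
None equal 1, so x has full order 511; f is primitive.

Yes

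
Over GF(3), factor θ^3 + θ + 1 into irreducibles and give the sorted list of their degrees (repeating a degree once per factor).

1, 2

Write g(θ) = θ^3 + θ + 1.
Roots in GF(3): g(0) = 1; g(1) = 0 → root; g(2) = 2.
Linear factors from roots: (θ - 1).
Complete factorization: g(θ) = (θ - 1)·(θ^2 + θ - 1).
Factor degrees with multiplicity: 1 + 2 = 3.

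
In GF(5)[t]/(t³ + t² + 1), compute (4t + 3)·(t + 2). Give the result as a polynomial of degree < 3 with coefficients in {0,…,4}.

Multiply in GF(5)[t]: (4t + 3)·(t + 2) = 4t² + t + 1.
Reduced: 4t² + t + 1.

4t^2 + t + 1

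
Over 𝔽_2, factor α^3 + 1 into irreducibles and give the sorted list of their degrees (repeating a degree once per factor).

Write g(α) = α^3 + 1.
Roots in 𝔽_2: g(0) = 1; g(1) = 0 → root.
Linear factors from roots: (α + 1).
Complete factorization: g(α) = (α + 1)·(α^2 + α + 1).
Factor degrees with multiplicity: 1 + 2 = 3.

1, 2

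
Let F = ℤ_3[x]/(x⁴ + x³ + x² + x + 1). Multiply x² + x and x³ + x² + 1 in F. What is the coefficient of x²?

2

Multiply in ℤ_3[x]: (x² + x)·(x³ + x² + 1) = x⁵ + 2x⁴ + x³ + x² + x.
Reduce using x⁴ ≡ 2x³ + 2x² + 2x + 2 (mod x⁴ + x³ + x² + x + 1).
Reduced: 2x³ + 2x² + 2x + 2.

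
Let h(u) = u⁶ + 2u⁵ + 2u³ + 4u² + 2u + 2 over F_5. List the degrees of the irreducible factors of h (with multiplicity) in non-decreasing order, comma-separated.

2, 4

Roots in F_5: h(0) = 2; h(1) = 3; h(2) = 1; h(3) = 3; h(4) = 1.
Complete factorization: h(u) = (u² + 3u + 3)·(u⁴ + 4u³ + 4).
Factor degrees with multiplicity: 2 + 4 = 6.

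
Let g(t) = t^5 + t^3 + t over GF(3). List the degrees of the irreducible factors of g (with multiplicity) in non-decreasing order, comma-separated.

1, 1, 1, 1, 1

Roots in GF(3): g(0) = 0 → root; g(1) = 0 → root; g(2) = 0 → root.
Linear factors from roots: (t), (t + 2), (t + 1).
Complete factorization: g(t) = (t)·(t + 1)^2·(t + 2)^2.
Factor degrees with multiplicity: 1 + 1 + 1 + 1 + 1 = 5.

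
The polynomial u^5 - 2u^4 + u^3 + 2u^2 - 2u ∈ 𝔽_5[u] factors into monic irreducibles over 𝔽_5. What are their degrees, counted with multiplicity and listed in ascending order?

1, 1, 1, 1, 1

Write f(u) = u^5 - 2u^4 + u^3 + 2u^2 - 2u.
Roots in 𝔽_5: f(0) = 0 → root; f(1) = 0 → root; f(2) = 2; f(3) = 0 → root; f(4) = 0 → root.
Linear factors from roots: (u), (u - 1), (u + 2), (u + 1).
Complete factorization: f(u) = (u)·(u + 2)·(u - 1)·(u + 1)^2.
Factor degrees with multiplicity: 1 + 1 + 1 + 1 + 1 = 5.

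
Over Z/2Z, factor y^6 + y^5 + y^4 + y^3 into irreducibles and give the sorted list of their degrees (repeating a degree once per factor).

1, 1, 1, 1, 1, 1

Write h(y) = y^6 + y^5 + y^4 + y^3.
Roots in Z/2Z: h(0) = 0 → root; h(1) = 0 → root.
Linear factors from roots: (y), (y + 1).
Complete factorization: h(y) = (y)^3·(y + 1)^3.
Factor degrees with multiplicity: 1 + 1 + 1 + 1 + 1 + 1 = 6.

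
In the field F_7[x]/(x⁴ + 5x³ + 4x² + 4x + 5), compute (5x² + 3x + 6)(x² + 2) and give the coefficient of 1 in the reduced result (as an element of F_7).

1

Multiply in F_7[x]: (5x² + 3x + 6)·(x² + 2) = 5x⁴ + 3x³ + 2x² + 6x + 5.
Reduce using x⁴ ≡ 2x³ + 3x² + 3x + 2 (mod x⁴ + 5x³ + 4x² + 4x + 5).
Reduced: 6x³ + 3x² + 1.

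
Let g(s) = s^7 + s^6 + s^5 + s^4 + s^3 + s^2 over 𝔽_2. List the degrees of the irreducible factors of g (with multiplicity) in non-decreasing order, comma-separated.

Roots in 𝔽_2: g(0) = 0 → root; g(1) = 0 → root.
Linear factors from roots: (s), (s + 1).
Complete factorization: g(s) = (s + 1)·(s)^2·(s^2 + s + 1)^2.
Factor degrees with multiplicity: 1 + 1 + 1 + 2 + 2 = 7.

1, 1, 1, 2, 2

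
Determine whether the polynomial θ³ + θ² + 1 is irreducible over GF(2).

Write f(θ) = θ³ + θ² + 1.
Check for roots in GF(2): f(0) = 1; f(1) = 1.
No roots. A degree-3 polynomial over a field with no linear factor is irreducible.

Yes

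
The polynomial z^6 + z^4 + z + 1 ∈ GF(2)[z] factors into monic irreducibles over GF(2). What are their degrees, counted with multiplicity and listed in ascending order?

Write f(z) = z^6 + z^4 + z + 1.
Roots in GF(2): f(0) = 1; f(1) = 0 → root.
Linear factors from roots: (z + 1).
Complete factorization: f(z) = (z + 1)·(z^2 + z + 1)·(z^3 + z + 1).
Factor degrees with multiplicity: 1 + 2 + 3 = 6.

1, 2, 3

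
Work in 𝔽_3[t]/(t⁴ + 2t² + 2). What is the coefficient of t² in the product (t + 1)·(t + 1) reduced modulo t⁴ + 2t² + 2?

Multiply in 𝔽_3[t]: (t + 1)·(t + 1) = t² + 2t + 1.
Reduced: t² + 2t + 1.

1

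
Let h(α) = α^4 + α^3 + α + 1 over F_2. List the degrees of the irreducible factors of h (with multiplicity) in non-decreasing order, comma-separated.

Roots in F_2: h(0) = 1; h(1) = 0 → root.
Linear factors from roots: (α + 1).
Complete factorization: h(α) = (α + 1)^2·(α^2 + α + 1).
Factor degrees with multiplicity: 1 + 1 + 2 = 4.

1, 1, 2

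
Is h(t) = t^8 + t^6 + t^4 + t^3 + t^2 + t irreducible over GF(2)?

Check for roots in GF(2): h(0) = 0 → root; h(1) = 0 → root.
h(0) = 0, so (t) divides h(t); h is reducible.

No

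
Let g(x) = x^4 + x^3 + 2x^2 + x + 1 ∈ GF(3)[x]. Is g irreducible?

Check for roots in GF(3): g(0) = 1; g(1) = 0 → root; g(2) = 2.
g(1) = 0, so (x − 1) divides g(x); g is reducible.

No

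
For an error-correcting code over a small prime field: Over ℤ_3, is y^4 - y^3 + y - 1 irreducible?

No

Write P(y) = y^4 - y^3 + y - 1.
Check for roots in ℤ_3: P(0) = 2; P(1) = 0 → root; P(2) = 0 → root.
P(1) = 0, so (y − 1) divides P(y); P is reducible.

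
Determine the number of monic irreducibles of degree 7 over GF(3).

312

The number of monic irreducibles of degree 7 over GF(3) is (1/7)·Σ_{d∣7} μ(7/d) 3^d.
Divisors of 7: 1, 7; μ(7/d) for each: -1, 1.
Σ = − 3^1 + 3^7 = 2184.
N = 2184/7 = 312.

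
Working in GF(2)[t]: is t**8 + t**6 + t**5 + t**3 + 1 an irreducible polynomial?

Write m(t) = t**8 + t**6 + t**5 + t**3 + 1.
Check for roots in GF(2): m(0) = 1; m(1) = 1.
No roots, so no linear factors.
Monic irreducibles of degree 2 over GF(2): t**2 + t + 1.
None of them divide m (all give nonzero remainder).
Monic irreducibles of degree 3 over GF(2): t**3 + t + 1, t**3 + t**2 + 1.
None of them divide m (all give nonzero remainder).
Monic irreducibles of degree 4 over GF(2): t**4 + t + 1, t**4 + t**3 + 1, t**4 + t**3 + t**2 + t + 1.
None of them divide m (all give nonzero remainder).
No irreducible factor of degree ≤ 4 exists, so m is irreducible over GF(2).

Yes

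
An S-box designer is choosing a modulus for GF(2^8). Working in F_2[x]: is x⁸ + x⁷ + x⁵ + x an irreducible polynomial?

Write f(x) = x⁸ + x⁷ + x⁵ + x.
Check for roots in F_2: f(0) = 0 → root; f(1) = 0 → root.
f(0) = 0, so (x) divides f(x); f is reducible.

No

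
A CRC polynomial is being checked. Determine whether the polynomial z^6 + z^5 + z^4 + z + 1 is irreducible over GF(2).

Yes

Write g(z) = z^6 + z^5 + z^4 + z + 1.
Check for roots in GF(2): g(0) = 1; g(1) = 1.
No roots, so no linear factors.
Monic irreducibles of degree 2 over GF(2): z^2 + z + 1.
None of them divide g (all give nonzero remainder).
Monic irreducibles of degree 3 over GF(2): z^3 + z + 1, z^3 + z^2 + 1.
None of them divide g (all give nonzero remainder).
No irreducible factor of degree ≤ 3 exists, so g is irreducible over GF(2).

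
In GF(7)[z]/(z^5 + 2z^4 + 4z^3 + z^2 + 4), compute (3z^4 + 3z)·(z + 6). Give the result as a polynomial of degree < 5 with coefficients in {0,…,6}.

Multiply in GF(7)[z]: (3z^4 + 3z)·(z + 6) = 3z^5 + 4z^4 + 3z^2 + 4z.
Reduce using z^5 ≡ 5z^4 + 3z^3 + 6z^2 + 3 (mod z^5 + 2z^4 + 4z^3 + z^2 + 4).
Reduced: 5z^4 + 2z^3 + 4z + 2.

5z^4 + 2z^3 + 4z + 2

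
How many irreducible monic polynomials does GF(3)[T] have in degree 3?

Gauss's count: N_{3}(3) = (1/3) Σ_{d|3} μ(3/d)·3^d.
Divisors of 3: 1, 3; μ(3/d) for each: -1, 1.
Σ = − 3^1 + 3^3 = 24.
N = 24/3 = 8.

8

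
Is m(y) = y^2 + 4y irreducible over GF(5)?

No

Check for roots in GF(5): m(0) = 0 → root; m(1) = 0 → root; m(2) = 2; m(3) = 1; m(4) = 2.
m(0) = 0, so (y) divides m(y); m is reducible.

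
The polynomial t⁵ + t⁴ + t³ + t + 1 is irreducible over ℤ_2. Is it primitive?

Yes

Write f(t) = t⁵ + t⁴ + t³ + t + 1.
|GF(2^5)^×| = 2^5 − 1 = 31. Prime factorization: 31 = 31.
f is primitive ⇔ t has order 31 in GF(2)[t]/(f), i.e. t^(31/q) ≠ 1 for each prime q | 31.
t^(1) mod f = t.
None equal 1, so t has full order 31; f is primitive.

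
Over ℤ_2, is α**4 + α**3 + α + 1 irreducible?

No

Write g(α) = α**4 + α**3 + α + 1.
Check for roots in ℤ_2: g(0) = 1; g(1) = 0 → root.
g(1) = 0, so (α − 1) divides g(α); g is reducible.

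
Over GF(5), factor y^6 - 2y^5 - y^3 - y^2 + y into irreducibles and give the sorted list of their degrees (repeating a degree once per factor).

1, 1, 1, 3

Write h(y) = y^6 - 2y^5 - y^3 - y^2 + y.
Roots in GF(5): h(0) = 0 → root; h(1) = 3; h(2) = 0 → root; h(3) = 0 → root; h(4) = 2.
Linear factors from roots: (y), (y - 2), (y + 2).
Complete factorization: h(y) = (y)·(y + 2)·(y - 2)·(y^3 - 2y^2 - y + 1).
Factor degrees with multiplicity: 1 + 1 + 1 + 3 = 6.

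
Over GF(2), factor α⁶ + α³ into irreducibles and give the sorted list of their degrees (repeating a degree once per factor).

1, 1, 1, 1, 2

Write g(α) = α⁶ + α³.
Roots in GF(2): g(0) = 0 → root; g(1) = 0 → root.
Linear factors from roots: (α), (α + 1).
Complete factorization: g(α) = (α + 1)·(α)^3·(α² + α + 1).
Factor degrees with multiplicity: 1 + 1 + 1 + 1 + 2 = 6.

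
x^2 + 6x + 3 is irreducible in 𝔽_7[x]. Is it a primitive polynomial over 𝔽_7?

Write f(x) = x^2 + 6x + 3.
|GF(7^2)^×| = 7^2 − 1 = 48. Prime factorization: 48 = 2^4·3.
f is primitive ⇔ x has order 48 in GF(7)[x]/(f), i.e. x^(48/q) ≠ 1 for each prime q | 48.
x^(24) mod f = 6.
x^(16) mod f = 2.
None equal 1, so x has full order 48; f is primitive.

Yes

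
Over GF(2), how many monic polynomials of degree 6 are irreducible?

x^(2^6) − x is the product of all monic irreducibles of degree dividing 6; Möbius inversion gives N = (1/6) Σ μ(6/d)·2^d.
Divisors of 6: 1, 2, 3, 6; μ(6/d) for each: 1, -1, -1, 1.
Σ = 2^1 − 2^2 − 2^3 + 2^6 = 54.
N = 54/6 = 9.

9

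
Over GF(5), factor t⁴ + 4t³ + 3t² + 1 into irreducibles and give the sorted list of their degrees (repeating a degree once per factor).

Write h(t) = t⁴ + 4t³ + 3t² + 1.
Roots in GF(5): h(0) = 1; h(1) = 4; h(2) = 1; h(3) = 2; h(4) = 1.
Complete factorization: h(t) = (t⁴ + 4t³ + 3t² + 1).
Factor degrees with multiplicity: 4 = 4.

4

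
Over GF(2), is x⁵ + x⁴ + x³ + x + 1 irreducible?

Yes

Write g(x) = x⁵ + x⁴ + x³ + x + 1.
Check for roots in GF(2): g(0) = 1; g(1) = 1.
No roots, so no linear factors.
Monic irreducibles of degree 2 over GF(2): x² + x + 1.
None of them divide g (all give nonzero remainder).
No irreducible factor of degree ≤ 2 exists, so g is irreducible over GF(2).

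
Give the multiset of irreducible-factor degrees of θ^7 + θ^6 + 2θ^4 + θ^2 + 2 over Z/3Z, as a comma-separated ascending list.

7

Write h(θ) = θ^7 + θ^6 + 2θ^4 + θ^2 + 2.
Roots in Z/3Z: h(0) = 2; h(1) = 1; h(2) = 2.
Complete factorization: h(θ) = (θ^7 + θ^6 + 2θ^4 + θ^2 + 2).
Factor degrees with multiplicity: 7 = 7.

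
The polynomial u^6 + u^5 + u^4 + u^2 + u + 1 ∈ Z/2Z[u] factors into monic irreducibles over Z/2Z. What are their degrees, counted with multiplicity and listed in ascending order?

Write f(u) = u^6 + u^5 + u^4 + u^2 + u + 1.
Roots in Z/2Z: f(0) = 1; f(1) = 0 → root.
Linear factors from roots: (u + 1).
Complete factorization: f(u) = (u + 1)^4·(u^2 + u + 1).
Factor degrees with multiplicity: 1 + 1 + 1 + 1 + 2 = 6.

1, 1, 1, 1, 2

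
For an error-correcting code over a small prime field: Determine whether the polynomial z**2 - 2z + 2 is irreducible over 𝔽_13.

Write P(z) = z**2 - 2z + 2.
Check each element of 𝔽_13 for a root: P(0)=2, P(1)=1, P(2)=2, P(3)=5, P(4)=10, P(5)=4, P(6)=0, P(7)=11, P(8)=11, P(9)=0, P(10)=4, P(11)=10, P(12)=5.
P(6) = 0, so (z − 6) divides P(z); P is reducible.

No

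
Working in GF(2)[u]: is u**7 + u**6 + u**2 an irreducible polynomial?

No

Write f(u) = u**7 + u**6 + u**2.
Check for roots in GF(2): f(0) = 0 → root; f(1) = 1.
f(0) = 0, so (u) divides f(u); f is reducible.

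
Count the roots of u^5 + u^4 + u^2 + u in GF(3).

Write h(u) = u^5 + u^4 + u^2 + u.
Evaluate at each of the 3 elements of GF(3):
h(0) = 0 → root; h(1) = 1; h(2) = 0 → root.
Roots: {0, 2}.

2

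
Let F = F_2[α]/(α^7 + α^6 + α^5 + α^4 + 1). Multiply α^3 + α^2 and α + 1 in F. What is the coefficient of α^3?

0

Multiply in F_2[α]: (α^3 + α^2)·(α + 1) = α^4 + α^2.
Reduced: α^4 + α^2.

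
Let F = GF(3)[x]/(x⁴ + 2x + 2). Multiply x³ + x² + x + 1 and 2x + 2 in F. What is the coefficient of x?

0

Multiply in GF(3)[x]: (x³ + x² + x + 1)·(2x + 2) = 2x⁴ + x³ + x² + x + 2.
Reduce using x⁴ ≡ x + 1 (mod x⁴ + 2x + 2).
Reduced: x³ + x² + 1.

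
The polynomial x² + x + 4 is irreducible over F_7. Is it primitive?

Write f(x) = x² + x + 4.
|GF(7^2)^×| = 7^2 − 1 = 48. Prime factorization: 48 = 2^4·3.
f is primitive ⇔ x has order 48 in GF(7)[x]/(f), i.e. x^(48/q) ≠ 1 for each prime q | 48.
x^(24) mod f = 1
x^(16) mod f = 2.
Since x^(24) = 1, the order of x divides 24 < 48; not primitive.

No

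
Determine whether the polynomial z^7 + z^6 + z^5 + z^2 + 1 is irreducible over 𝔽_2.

Write f(z) = z^7 + z^6 + z^5 + z^2 + 1.
Check for roots in 𝔽_2: f(0) = 1; f(1) = 1.
No roots, so no linear factors.
Monic irreducibles of degree 2 over GF(2): z^2 + z + 1.
None of them divide f (all give nonzero remainder).
Monic irreducibles of degree 3 over GF(2): z^3 + z + 1, z^3 + z^2 + 1.
None of them divide f (all give nonzero remainder).
No irreducible factor of degree ≤ 3 exists, so f is irreducible over GF(2).

Yes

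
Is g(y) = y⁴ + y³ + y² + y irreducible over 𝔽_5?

Check for roots in 𝔽_5: g(0) = 0 → root; g(1) = 4; g(2) = 0 → root; g(3) = 0 → root; g(4) = 0 → root.
g(0) = 0, so (y) divides g(y); g is reducible.

No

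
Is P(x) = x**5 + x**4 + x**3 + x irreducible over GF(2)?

Check for roots in GF(2): P(0) = 0 → root; P(1) = 0 → root.
P(0) = 0, so (x) divides P(x); P is reducible.

No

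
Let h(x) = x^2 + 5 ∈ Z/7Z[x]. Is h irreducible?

No

Check for roots in Z/7Z: h(0) = 5; h(1) = 6; h(2) = 2; h(3) = 0 → root; h(4) = 0 → root; h(5) = 2; h(6) = 6.
h(3) = 0, so (x − 3) divides h(x); h is reducible.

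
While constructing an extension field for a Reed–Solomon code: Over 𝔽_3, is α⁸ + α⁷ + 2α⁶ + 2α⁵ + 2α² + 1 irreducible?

Write P(α) = α⁸ + α⁷ + 2α⁶ + 2α⁵ + 2α² + 1.
Check for roots in 𝔽_3: P(0) = 1; P(1) = 0 → root; P(2) = 0 → root.
P(1) = 0, so (α − 1) divides P(α); P is reducible.

No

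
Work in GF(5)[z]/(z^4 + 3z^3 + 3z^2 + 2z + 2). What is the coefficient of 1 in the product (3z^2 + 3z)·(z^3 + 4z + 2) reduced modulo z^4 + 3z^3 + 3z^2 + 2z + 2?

Multiply in GF(5)[z]: (3z^2 + 3z)·(z^3 + 4z + 2) = 3z^5 + 3z^4 + 2z^3 + 3z^2 + z.
Reduce using z^4 ≡ 2z^3 + 2z^2 + 3z + 3 (mod z^4 + 3z^3 + 3z^2 + 2z + 2).
Reduced: z^3 + 2z + 2.

2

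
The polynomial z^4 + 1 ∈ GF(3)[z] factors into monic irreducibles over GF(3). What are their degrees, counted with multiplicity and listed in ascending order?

Write f(z) = z^4 + 1.
Roots in GF(3): f(0) = 1; f(1) = 2; f(2) = 2.
Complete factorization: f(z) = (z^2 + z - 1)·(z^2 - z - 1).
Factor degrees with multiplicity: 2 + 2 = 4.

2, 2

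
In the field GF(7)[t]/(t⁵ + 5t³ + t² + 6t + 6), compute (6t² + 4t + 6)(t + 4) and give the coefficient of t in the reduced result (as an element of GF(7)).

1

Multiply in GF(7)[t]: (6t² + 4t + 6)·(t + 4) = 6t³ + t + 3.
Reduced: 6t³ + t + 3.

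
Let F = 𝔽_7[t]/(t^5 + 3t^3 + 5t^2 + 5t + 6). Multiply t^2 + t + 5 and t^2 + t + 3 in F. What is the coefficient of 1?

1

Multiply in 𝔽_7[t]: (t^2 + t + 5)·(t^2 + t + 3) = t^4 + 2t^3 + 2t^2 + t + 1.
Reduced: t^4 + 2t^3 + 2t^2 + t + 1.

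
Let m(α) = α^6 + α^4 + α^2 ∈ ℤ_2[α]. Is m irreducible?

Check for roots in ℤ_2: m(0) = 0 → root; m(1) = 1.
m(0) = 0, so (α) divides m(α); m is reducible.

No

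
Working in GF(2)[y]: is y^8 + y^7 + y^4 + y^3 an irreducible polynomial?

Write m(y) = y^8 + y^7 + y^4 + y^3.
Check for roots in GF(2): m(0) = 0 → root; m(1) = 0 → root.
m(0) = 0, so (y) divides m(y); m is reducible.

No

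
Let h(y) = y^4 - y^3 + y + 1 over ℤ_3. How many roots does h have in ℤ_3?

Evaluate at each of the 3 elements of ℤ_3:
h(0) = 1; h(1) = 2; h(2) = 2.
No element is a root.

0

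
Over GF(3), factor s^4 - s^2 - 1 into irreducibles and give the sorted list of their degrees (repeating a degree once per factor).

4

Write f(s) = s^4 - s^2 - 1.
Roots in GF(3): f(0) = 2; f(1) = 2; f(2) = 2.
Complete factorization: f(s) = (s^4 - s^2 - 1).
Factor degrees with multiplicity: 4 = 4.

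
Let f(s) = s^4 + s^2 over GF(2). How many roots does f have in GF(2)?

Evaluate at each of the 2 elements of GF(2):
f(0) = 0 → root; f(1) = 0 → root.
Roots: {0, 1}.

2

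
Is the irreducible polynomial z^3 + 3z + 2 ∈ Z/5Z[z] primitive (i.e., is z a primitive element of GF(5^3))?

Write f(z) = z^3 + 3z + 2.
|GF(5^3)^×| = 5^3 − 1 = 124. Prime factorization: 124 = 2^2·31.
f is primitive ⇔ z has order 124 in GF(5)[z]/(f), i.e. z^(124/q) ≠ 1 for each prime q | 124.
z^(62) mod f = 4.
z^(4) mod f = 2z^2 + 3z.
None equal 1, so z has full order 124; f is primitive.

Yes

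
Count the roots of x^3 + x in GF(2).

Write h(x) = x^3 + x.
Evaluate at each of the 2 elements of GF(2):
h(0) = 0 → root; h(1) = 0 → root.
Roots: {0, 1}.

2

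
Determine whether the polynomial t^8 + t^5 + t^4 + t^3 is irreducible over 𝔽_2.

Write g(t) = t^8 + t^5 + t^4 + t^3.
Check for roots in 𝔽_2: g(0) = 0 → root; g(1) = 0 → root.
g(0) = 0, so (t) divides g(t); g is reducible.

No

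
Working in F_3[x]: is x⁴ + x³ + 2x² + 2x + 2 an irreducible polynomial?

Write P(x) = x⁴ + x³ + 2x² + 2x + 2.
Check for roots in F_3: P(0) = 2; P(1) = 2; P(2) = 2.
No roots, so no linear factors.
Monic irreducibles of degree 2 over GF(3): x² + 1, x² + x + 2, x² + 2x + 2.
None of them divide P (all give nonzero remainder).
No irreducible factor of degree ≤ 2 exists, so P is irreducible over GF(3).

Yes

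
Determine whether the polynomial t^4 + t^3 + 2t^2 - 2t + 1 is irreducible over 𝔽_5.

Write f(t) = t^4 + t^3 + 2t^2 - 2t + 1.
Check for roots in 𝔽_5: f(0) = 1; f(1) = 3; f(2) = 4; f(3) = 1; f(4) = 0 → root.
f(4) = 0, so (t − 4) divides f(t); f is reducible.

No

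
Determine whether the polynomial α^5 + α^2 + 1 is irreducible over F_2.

Write f(α) = α^5 + α^2 + 1.
Check for roots in F_2: f(0) = 1; f(1) = 1.
No roots, so no linear factors.
Monic irreducibles of degree 2 over GF(2): α^2 + α + 1.
None of them divide f (all give nonzero remainder).
No irreducible factor of degree ≤ 2 exists, so f is irreducible over GF(2).

Yes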